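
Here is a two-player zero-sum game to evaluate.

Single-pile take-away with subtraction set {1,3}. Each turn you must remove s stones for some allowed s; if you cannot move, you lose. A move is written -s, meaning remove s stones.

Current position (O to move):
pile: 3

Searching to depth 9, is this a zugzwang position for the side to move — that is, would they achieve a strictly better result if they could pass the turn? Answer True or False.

zugzwang(3, O) = False

ply 1, O at 3 | -1=+1→2*; -3=+1→0
ply 2, X at 2 | -1=-1→1*
ply 3, O at 1 | -1=+1→0*
ply 4: 0 is terminal -1 (X); from 3 depth 9
pass branch (X moves first from the same position):
  | ply 1, X at 3 | -1=+1→2*; -3=+1→0
  | ply 2, O at 2 | -1=-1→1*
  | ply 3, X at 1 | -1=+1→0*
  | ply 4: 0 is terminal -1 (O); from 3 depth 9
O moving scores +1; O passing scores -1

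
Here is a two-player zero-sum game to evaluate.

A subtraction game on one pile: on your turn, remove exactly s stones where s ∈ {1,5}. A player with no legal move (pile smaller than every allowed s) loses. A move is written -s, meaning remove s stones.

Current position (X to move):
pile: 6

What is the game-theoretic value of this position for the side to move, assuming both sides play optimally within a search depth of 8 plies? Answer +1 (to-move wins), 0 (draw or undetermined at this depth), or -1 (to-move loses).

value(6, X) = -1

p1 X@[6]: -1[5]-1* -5[1]-1
p2 O@[5]: -1[4]+1* -5[0]+1
p3 X@[4]: -1[3]-1*
p4 O@[3]: -1[2]+1*
p5 X@[2]: -1[1]-1*
p6 O@[1]: -1[0]+1*
p7 X@[0] terminal -1; root [6] d8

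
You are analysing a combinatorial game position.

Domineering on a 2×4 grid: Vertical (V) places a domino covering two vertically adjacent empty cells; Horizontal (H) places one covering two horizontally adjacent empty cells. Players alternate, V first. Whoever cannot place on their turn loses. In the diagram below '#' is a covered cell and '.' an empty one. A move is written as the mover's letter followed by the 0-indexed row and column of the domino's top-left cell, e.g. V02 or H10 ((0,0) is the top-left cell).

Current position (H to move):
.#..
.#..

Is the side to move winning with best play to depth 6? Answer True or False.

H winning at [.#../.#..]: True

ply 1, H at .#../.#.. | H02=+1→.###/.#..*; H12=+1→.#../.###
ply 2, V at .###/.#.. | V00=-1→####/##..*
ply 3, H at ####/##.. | H12=+1→####/####*
ply 4: ####/#### is terminal -1 (V); from .#../.#.. depth 6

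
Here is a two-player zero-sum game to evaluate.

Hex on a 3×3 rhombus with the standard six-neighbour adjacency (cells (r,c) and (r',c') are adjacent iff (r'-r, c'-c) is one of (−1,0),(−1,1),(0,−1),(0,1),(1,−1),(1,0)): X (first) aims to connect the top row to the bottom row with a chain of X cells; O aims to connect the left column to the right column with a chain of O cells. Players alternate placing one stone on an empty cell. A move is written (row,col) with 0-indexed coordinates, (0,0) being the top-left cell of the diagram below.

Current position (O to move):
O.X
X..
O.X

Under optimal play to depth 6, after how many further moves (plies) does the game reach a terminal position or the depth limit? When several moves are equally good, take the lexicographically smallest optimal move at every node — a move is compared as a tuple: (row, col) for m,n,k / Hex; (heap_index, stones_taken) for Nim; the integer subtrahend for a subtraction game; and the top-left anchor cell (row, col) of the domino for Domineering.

PV length from [O.X/X../O.X]: 3 plies

p1 O@[O.X/X../O.X]: (0,1)[OOX/X../O.X]-1 (1,1)[O.X/XO./O.X]-1 (1,2)[O.X/X.O/O.X]+1* (2,1)[O.X/X../OOX]-1
p2 X@[O.X/X.O/O.X]: (0,1)[OXX/X.O/O.X]-1* (1,1)[O.X/XXO/O.X]-1 (2,1)[O.X/X.O/OXX]-1
p3 O@[OXX/X.O/O.X]: (1,1)[OXX/XOO/O.X]+1* (2,1)[OXX/X.O/OOX]+1
p4 X@[OXX/XOO/O.X] terminal -1; root [O.X/X../O.X] d6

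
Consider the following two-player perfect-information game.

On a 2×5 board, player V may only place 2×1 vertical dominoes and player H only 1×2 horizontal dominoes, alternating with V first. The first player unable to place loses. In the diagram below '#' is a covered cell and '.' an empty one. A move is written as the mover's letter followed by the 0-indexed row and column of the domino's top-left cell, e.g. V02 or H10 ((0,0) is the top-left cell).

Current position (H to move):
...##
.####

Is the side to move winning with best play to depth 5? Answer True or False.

[...##/.####] H move#1: H00:+1/##.##/.####*, H01:-1/.####/.####
[##.##/.####] end (terminal -1, V#2); searched ...##/.#### to 5

H winning at [...##/.####]: True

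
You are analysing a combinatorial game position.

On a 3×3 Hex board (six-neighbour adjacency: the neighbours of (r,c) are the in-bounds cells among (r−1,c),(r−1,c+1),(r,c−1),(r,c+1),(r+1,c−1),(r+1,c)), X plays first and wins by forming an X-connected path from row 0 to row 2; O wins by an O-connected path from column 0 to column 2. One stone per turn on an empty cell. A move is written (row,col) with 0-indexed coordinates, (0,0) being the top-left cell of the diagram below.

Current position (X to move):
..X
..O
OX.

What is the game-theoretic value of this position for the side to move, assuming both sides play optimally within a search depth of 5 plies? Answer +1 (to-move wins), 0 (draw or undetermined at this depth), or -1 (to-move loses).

value(..X/..O/OX., X) = +1

[..X/..O/OX.] X move#1: (0,0):-1/X.X/..O/OX., (0,1):-1/.XX/..O/OX., (1,0):-1/..X/X.O/OX., (1,1):+1/..X/.XO/OX.*, (2,2):-1/..X/..O/OXX
[..X/.XO/OX.] end (terminal -1, O#2); searched ..X/..O/OX. to 5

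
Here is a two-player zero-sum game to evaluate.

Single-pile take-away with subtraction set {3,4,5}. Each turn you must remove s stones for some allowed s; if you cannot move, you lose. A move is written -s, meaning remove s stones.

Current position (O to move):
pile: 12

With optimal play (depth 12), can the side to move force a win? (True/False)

O winning at [12]: True

[12] O move#1: -3:+1/9*, -4:+1/8, -5:-1/7
[9] X move#2: -3:-1/6*, -4:-1/5, -5:-1/4
[6] O move#3: -3:-1/3, -4:+1/2*, -5:+1/1
[2] end (terminal -1, X#4); searched 12 to 12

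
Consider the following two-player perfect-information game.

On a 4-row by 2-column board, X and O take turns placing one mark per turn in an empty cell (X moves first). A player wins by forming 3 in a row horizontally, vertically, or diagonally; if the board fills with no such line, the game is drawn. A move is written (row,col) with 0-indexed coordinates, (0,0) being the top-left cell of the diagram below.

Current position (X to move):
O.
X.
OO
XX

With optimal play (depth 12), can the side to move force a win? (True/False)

p1 X@[O./X./OO/XX]: (0,1)[OX/X./OO/XX]+0* (1,1)[O./XX/OO/XX]+0
p2 O@[OX/X./OO/XX]: (1,1)[OX/XO/OO/XX]+0*
p3 X@[OX/XO/OO/XX] terminal +0; root [O./X./OO/XX] d12

X winning at [O./X./OO/XX]: False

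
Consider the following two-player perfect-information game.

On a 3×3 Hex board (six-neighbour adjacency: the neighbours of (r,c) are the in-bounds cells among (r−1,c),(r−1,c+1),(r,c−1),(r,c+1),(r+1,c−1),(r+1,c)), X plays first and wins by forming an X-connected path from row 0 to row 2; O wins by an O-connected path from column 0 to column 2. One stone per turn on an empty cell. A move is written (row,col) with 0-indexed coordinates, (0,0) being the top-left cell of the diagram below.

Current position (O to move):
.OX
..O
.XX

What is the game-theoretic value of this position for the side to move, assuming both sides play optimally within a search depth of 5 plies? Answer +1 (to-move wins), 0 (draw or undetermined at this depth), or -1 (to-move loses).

ply 1, O at .OX/..O/.XX | (0,0)=-1→OOX/..O/.XX; (1,0)=-1→.OX/O.O/.XX; (1,1)=+1→.OX/.OO/.XX*; (2,0)=-1→.OX/..O/OXX
ply 2, X at .OX/.OO/.XX | (0,0)=-1→XOX/.OO/.XX*; (1,0)=-1→.OX/XOO/.XX; (2,0)=-1→.OX/.OO/XXX
ply 3, O at XOX/.OO/.XX | (1,0)=+1→XOX/OOO/.XX*; (2,0)=+1→XOX/.OO/OXX
ply 4: XOX/OOO/.XX is terminal -1 (X); from .OX/..O/.XX depth 5

value(.OX/..O/.XX, O) = +1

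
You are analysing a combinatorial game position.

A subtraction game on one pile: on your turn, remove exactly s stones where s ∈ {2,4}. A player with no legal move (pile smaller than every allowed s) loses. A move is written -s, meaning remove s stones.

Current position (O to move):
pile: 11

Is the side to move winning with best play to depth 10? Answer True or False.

O winning at [11]: True

p1 O@[11]: -2[9]-1 -4[7]+1*
p2 X@[7]: -2[5]-1* -4[3]-1
p3 O@[5]: -2[3]-1 -4[1]+1*
p4 X@[1] terminal -1; root [11] d10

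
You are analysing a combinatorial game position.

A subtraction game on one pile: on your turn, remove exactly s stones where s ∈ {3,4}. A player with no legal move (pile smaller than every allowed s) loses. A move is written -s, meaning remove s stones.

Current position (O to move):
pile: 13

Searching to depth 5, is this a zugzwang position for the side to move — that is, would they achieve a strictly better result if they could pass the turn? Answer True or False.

zugzwang(13, O) = False

[13] O move#1: -3:-1/10, -4:+1/9*
[9] X move#2: -3:-1/6*, -4:-1/5
[6] O move#3: -3:-1/3, -4:+1/2*
[2] end (terminal -1, X#4); searched 13 to 5
suppose O passes — search the same position with X to move:
pass> [13] X move#1: -3:-1/10, -4:+1/9*
pass> [9] O move#2: -3:-1/6*, -4:-1/5
pass> [6] X move#3: -3:-1/3, -4:+1/2*
pass> [2] end (terminal -1, O#4); searched 13 to 5
for O: play +1, pass -1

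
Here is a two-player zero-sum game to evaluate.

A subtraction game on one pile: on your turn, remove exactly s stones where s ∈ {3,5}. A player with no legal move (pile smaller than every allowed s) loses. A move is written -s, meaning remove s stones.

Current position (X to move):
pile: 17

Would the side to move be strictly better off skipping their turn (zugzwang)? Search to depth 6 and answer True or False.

zugzwang(17, X) = True

[17] X move#1: -3:-1/14*, -5:-1/12
[14] O move#2: -3:-1/11, -5:+1/9*
[9] X move#3: -3:-1/6*, -5:-1/4
[6] O move#4: -3:-1/3, -5:+1/1*
[1] end (terminal -1, X#5); searched 17 to 6
if X skipped the turn, O would face:
~ [17] O move#1: -3:-1/14*, -5:-1/12
~ [14] X move#2: -3:-1/11, -5:+1/9*
~ [9] O move#3: -3:-1/6*, -5:-1/4
~ [6] X move#4: -3:-1/3, -5:+1/1*
~ [1] end (terminal -1, O#5); searched 17 to 6
compare (X): move=-1 vs pass=+1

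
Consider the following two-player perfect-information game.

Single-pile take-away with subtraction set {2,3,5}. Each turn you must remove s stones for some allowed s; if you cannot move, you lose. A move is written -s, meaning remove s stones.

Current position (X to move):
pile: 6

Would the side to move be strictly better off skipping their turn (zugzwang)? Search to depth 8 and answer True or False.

zugzwang(6, X) = False

p1 X@[6]: -2[4]-1 -3[3]-1 -5[1]+1*
p2 O@[1] terminal -1; root [6] d8
suppose X passes — search the same position with O to move:
pass> p1 O@[6]: -2[4]-1 -3[3]-1 -5[1]+1*
pass> p2 X@[1] terminal -1; root [6] d8
for X: play +1, pass -1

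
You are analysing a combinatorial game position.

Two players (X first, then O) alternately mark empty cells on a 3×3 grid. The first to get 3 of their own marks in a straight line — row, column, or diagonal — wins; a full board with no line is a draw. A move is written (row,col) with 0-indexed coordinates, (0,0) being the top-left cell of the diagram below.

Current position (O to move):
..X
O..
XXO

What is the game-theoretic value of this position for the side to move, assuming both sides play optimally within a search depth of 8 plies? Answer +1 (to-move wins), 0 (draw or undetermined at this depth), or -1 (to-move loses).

p1 O@[..X/O../XXO]: (0,0)[O.X/O../XXO]-1 (0,1)[.OX/O../XXO]-1 (1,1)[..X/OO./XXO]+1* (1,2)[..X/O.O/XXO]-1
p2 X@[..X/OO./XXO]: (0,0)[X.X/OO./XXO]-1* (0,1)[.XX/OO./XXO]-1 (1,2)[..X/OOX/XXO]-1
p3 O@[X.X/OO./XXO]: (0,1)[XOX/OO./XXO]+0 (1,2)[X.X/OOO/XXO]+1*
p4 X@[X.X/OOO/XXO] terminal -1; root [..X/O../XXO] d8

value(..X/O../XXO, O) = +1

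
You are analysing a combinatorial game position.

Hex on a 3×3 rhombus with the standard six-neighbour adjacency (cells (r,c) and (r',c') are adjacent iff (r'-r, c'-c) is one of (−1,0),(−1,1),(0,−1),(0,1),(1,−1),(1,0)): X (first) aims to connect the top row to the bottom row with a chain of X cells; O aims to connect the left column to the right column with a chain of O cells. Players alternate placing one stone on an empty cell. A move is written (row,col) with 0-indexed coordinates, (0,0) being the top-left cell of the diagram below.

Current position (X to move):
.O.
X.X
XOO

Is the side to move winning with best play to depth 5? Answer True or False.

X winning at [.O./X.X/XOO]: True

p1 X@[.O./X.X/XOO]: (0,0)[XO./X.X/XOO]+1* (0,2)[.OX/X.X/XOO]+1 (1,1)[.O./XXX/XOO]+1
p2 O@[XO./X.X/XOO] terminal -1; root [.O./X.X/XOO] d5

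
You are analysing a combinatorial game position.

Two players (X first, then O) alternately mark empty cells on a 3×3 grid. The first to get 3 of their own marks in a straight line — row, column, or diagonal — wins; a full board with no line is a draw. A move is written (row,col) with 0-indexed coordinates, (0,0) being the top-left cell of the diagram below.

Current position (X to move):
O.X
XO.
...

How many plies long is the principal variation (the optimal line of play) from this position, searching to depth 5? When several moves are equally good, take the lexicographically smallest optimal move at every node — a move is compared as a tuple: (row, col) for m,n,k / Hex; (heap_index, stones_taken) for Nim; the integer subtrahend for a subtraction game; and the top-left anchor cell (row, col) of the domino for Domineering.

PV length from [O.X/XO./...]: 5 plies

ply 1, X at O.X/XO./... | (0,1)=-1→OXX/XO./...; (1,2)=-1→O.X/XOX/...; (2,0)=-1→O.X/XO./X..; (2,1)=-1→O.X/XO./.X.; (2,2)=+0→O.X/XO./..X*
ply 2, O at O.X/XO./..X | (0,1)=-1→OOX/XO./..X; (1,2)=+0→O.X/XOO/..X*; (2,0)=-1→O.X/XO./O.X; (2,1)=-1→O.X/XO./.OX
ply 3, X at O.X/XOO/..X | (0,1)=+0→OXX/XOO/..X*; (2,0)=+0→O.X/XOO/X.X; (2,1)=+0→O.X/XOO/.XX
ply 4, O at OXX/XOO/..X | (2,0)=+0→OXX/XOO/O.X*; (2,1)=+0→OXX/XOO/.OX
ply 5, X at OXX/XOO/O.X | (2,1)=+0→OXX/XOO/OXX*
ply 6: OXX/XOO/OXX is terminal +0 (O); from O.X/XO./... depth 5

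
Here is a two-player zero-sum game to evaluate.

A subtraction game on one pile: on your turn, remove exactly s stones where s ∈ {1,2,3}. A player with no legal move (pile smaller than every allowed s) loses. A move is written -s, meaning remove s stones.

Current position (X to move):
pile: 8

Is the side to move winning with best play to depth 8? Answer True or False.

p1 X@[8]: -1[7]-1* -2[6]-1 -3[5]-1
p2 O@[7]: -1[6]-1 -2[5]-1 -3[4]+1*
p3 X@[4]: -1[3]-1* -2[2]-1 -3[1]-1
p4 O@[3]: -1[2]-1 -2[1]-1 -3[0]+1*
p5 X@[0] terminal -1; root [8] d8

X winning at [8]: False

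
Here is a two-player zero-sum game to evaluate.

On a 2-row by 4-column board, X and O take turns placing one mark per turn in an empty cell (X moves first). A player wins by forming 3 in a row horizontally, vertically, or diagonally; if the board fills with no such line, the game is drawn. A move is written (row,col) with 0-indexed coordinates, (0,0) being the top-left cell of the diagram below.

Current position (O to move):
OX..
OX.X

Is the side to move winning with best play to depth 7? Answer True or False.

p1 O@[OX../OX.X]: (0,2)[OXO./OX.X]-1 (0,3)[OX.O/OX.X]-1 (1,2)[OX../OXOX]+0*
p2 X@[OX../OXOX]: (0,2)[OXX./OXOX]+0* (0,3)[OX.X/OXOX]+0
p3 O@[OXX./OXOX]: (0,3)[OXXO/OXOX]+0*
p4 X@[OXXO/OXOX] terminal +0; root [OX../OX.X] d7

O winning at [OX../OX.X]: False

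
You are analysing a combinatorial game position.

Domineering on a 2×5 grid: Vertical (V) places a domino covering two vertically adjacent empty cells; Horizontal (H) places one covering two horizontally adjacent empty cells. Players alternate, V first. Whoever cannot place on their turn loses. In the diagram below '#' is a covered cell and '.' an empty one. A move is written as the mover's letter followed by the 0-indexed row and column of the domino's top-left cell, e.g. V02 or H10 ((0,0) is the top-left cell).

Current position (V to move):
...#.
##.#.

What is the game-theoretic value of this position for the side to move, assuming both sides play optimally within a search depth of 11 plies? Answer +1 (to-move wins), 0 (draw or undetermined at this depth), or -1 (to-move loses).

[...#./##.#.] V move#1: V02:+1/..##./####.*, V04:-1/...##/##.##
[..##./####.] H move#2: H00:-1/####./####.*
[####./####.] V move#3: V04:+1/#####/#####*
[#####/#####] end (terminal -1, H#4); searched ...#./##.#. to 11

value(...#./##.#., V) = +1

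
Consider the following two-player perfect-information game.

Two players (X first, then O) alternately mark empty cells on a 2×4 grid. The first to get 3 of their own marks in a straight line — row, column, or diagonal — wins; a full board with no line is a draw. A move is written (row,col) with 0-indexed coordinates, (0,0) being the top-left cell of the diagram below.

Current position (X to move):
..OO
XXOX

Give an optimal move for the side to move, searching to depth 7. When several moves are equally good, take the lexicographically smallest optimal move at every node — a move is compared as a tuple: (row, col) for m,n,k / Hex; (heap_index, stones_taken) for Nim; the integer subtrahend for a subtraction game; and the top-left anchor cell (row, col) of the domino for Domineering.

ply 1, X at ..OO/XXOX | (0,0)=-1→X.OO/XXOX; (0,1)=+0→.XOO/XXOX*
ply 2, O at .XOO/XXOX | (0,0)=+0→OXOO/XXOX*
ply 3: OXOO/XXOX is terminal +0 (X); from ..OO/XXOX depth 7

X's best at [..OO/XXOX]: (0,1)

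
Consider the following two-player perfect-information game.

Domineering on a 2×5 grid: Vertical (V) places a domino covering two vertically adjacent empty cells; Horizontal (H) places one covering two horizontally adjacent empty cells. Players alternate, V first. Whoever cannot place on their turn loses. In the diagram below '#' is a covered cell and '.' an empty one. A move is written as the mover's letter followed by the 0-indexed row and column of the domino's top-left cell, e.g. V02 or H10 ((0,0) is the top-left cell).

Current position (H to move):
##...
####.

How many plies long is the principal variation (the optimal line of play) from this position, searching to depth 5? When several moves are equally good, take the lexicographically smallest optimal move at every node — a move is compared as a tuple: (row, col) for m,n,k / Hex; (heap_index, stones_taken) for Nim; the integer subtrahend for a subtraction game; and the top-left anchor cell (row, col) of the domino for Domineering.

[##.../####.] H move#1: H02:-1/####./####., H03:+1/##.##/####.*
[##.##/####.] end (terminal -1, V#2); searched ##.../####. to 5

PV length from [##.../####.]: 1 ply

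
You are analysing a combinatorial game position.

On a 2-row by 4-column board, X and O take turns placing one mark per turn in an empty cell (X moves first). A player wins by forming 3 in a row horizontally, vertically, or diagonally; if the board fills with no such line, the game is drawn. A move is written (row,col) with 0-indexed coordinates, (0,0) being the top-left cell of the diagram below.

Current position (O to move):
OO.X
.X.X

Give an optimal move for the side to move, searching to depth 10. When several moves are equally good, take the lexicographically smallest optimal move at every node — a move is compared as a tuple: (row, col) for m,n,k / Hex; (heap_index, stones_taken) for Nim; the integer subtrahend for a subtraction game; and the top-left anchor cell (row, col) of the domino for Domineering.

[OO.X/.X.X] O move#1: (0,2):+1/OOOX/.X.X*, (1,0):-1/OO.X/OX.X, (1,2):+0/OO.X/.XOX
[OOOX/.X.X] end (terminal -1, X#2); searched OO.X/.X.X to 10

O's best at [OO.X/.X.X]: (0,2)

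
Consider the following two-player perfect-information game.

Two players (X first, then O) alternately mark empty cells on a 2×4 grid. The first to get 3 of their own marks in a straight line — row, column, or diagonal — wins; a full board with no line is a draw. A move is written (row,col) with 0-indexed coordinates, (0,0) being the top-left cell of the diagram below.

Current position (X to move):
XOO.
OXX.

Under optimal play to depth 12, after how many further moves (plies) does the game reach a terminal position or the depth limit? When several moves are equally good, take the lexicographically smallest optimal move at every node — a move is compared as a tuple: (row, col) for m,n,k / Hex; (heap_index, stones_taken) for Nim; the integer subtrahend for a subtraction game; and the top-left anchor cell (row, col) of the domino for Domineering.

PV length from [XOO./OXX.]: 1 ply

p1 X@[XOO./OXX.]: (0,3)[XOOX/OXX.]+0 (1,3)[XOO./OXXX]+1*
p2 O@[XOO./OXXX] terminal -1; root [XOO./OXX.] d12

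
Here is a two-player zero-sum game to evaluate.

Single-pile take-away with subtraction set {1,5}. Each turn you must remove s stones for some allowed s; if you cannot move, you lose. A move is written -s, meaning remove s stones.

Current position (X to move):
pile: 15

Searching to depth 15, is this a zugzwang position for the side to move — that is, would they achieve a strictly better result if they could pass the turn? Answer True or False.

zugzwang(15, X) = False

p1 X@[15]: -1[14]+1* -5[10]+1
p2 O@[14]: -1[13]-1* -5[9]-1
p3 X@[13]: -1[12]+1* -5[8]+1
p4 O@[12]: -1[11]-1* -5[7]-1
p5 X@[11]: -1[10]+1* -5[6]+1
p6 O@[10]: -1[9]-1* -5[5]-1
p7 X@[9]: -1[8]+1* -5[4]+1
p8 O@[8]: -1[7]-1* -5[3]-1
p9 X@[7]: -1[6]+1* -5[2]+1
p10 O@[6]: -1[5]-1* -5[1]-1
p11 X@[5]: -1[4]+1* -5[0]+1
p12 O@[4]: -1[3]-1*
p13 X@[3]: -1[2]+1*
p14 O@[2]: -1[1]-1*
p15 X@[1]: -1[0]+1*
p16 O@[0] terminal -1; root [15] d15
pass branch (O moves first from the same position):
  | p1 O@[15]: -1[14]+1* -5[10]+1
  | p2 X@[14]: -1[13]-1* -5[9]-1
  | p3 O@[13]: -1[12]+1* -5[8]+1
  | p4 X@[12]: -1[11]-1* -5[7]-1
  | p5 O@[11]: -1[10]+1* -5[6]+1
  | p6 X@[10]: -1[9]-1* -5[5]-1
  | p7 O@[9]: -1[8]+1* -5[4]+1
  | p8 X@[8]: -1[7]-1* -5[3]-1
  | p9 O@[7]: -1[6]+1* -5[2]+1
  | p10 X@[6]: -1[5]-1* -5[1]-1
  | p11 O@[5]: -1[4]+1* -5[0]+1
  | p12 X@[4]: -1[3]-1*
  | p13 O@[3]: -1[2]+1*
  | p14 X@[2]: -1[1]-1*
  | p15 O@[1]: -1[0]+1*
  | p16 X@[0] terminal -1; root [15] d15
X moving scores +1; X passing scores -1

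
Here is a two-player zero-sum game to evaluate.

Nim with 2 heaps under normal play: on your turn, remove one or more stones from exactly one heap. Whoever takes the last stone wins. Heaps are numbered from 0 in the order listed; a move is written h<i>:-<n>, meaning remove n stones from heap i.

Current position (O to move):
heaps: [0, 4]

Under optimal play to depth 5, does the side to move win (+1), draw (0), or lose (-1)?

value((0,4), O) = +1

p1 O@[(0,4)]: h1:-1[(0,3)]-1 h1:-2[(0,2)]-1 h1:-3[(0,1)]-1 h1:-4[(0,0)]+1*
p2 X@[(0,0)] terminal -1; root [(0,4)] d5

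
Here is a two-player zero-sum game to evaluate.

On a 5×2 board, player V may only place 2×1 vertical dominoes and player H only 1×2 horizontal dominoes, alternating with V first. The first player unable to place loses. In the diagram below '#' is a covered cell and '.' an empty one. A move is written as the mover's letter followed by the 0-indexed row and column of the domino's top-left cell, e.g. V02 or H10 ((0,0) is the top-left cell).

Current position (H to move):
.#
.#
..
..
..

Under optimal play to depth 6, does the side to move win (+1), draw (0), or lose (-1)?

value(.#/.#/../../.., H) = +1

p1 H@[.#/.#/../../..]: H20[.#/.#/##/../..]-1 H30[.#/.#/../##/..]+1* H40[.#/.#/../../##]-1
p2 V@[.#/.#/../##/..]: V00[##/##/../##/..]-1* V10[.#/##/#./##/..]-1
p3 H@[##/##/../##/..]: H20[##/##/##/##/..]+1* H40[##/##/../##/##]+1
p4 V@[##/##/##/##/..] terminal -1; root [.#/.#/../../..] d6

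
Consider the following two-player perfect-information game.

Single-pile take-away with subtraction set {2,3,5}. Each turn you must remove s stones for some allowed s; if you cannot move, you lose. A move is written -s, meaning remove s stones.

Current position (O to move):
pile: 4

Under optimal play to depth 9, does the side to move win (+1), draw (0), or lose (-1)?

p1 O@[4]: -2[2]-1 -3[1]+1*
p2 X@[1] terminal -1; root [4] d9

value(4, O) = +1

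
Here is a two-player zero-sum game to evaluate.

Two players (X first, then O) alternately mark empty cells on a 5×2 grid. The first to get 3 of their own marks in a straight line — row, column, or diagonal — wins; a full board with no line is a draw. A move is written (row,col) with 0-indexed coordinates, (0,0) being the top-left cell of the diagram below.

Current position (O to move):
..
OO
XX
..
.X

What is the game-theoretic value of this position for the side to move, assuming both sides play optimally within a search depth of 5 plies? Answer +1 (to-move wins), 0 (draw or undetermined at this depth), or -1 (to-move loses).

[../OO/XX/../.X] O move#1: (0,0):-1/O./OO/XX/../.X, (0,1):-1/.O/OO/XX/../.X, (3,0):-1/../OO/XX/O./.X, (3,1):+0/../OO/XX/.O/.X*, (4,0):-1/../OO/XX/../OX
[../OO/XX/.O/.X] X move#2: (0,0):+0/X./OO/XX/.O/.X*, (0,1):+0/.X/OO/XX/.O/.X, (3,0):+0/../OO/XX/XO/.X, (4,0):+0/../OO/XX/.O/XX
[X./OO/XX/.O/.X] O move#3: (0,1):+0/XO/OO/XX/.O/.X*, (3,0):+0/X./OO/XX/OO/.X, (4,0):+0/X./OO/XX/.O/OX
[XO/OO/XX/.O/.X] X move#4: (3,0):+0/XO/OO/XX/XO/.X*, (4,0):+0/XO/OO/XX/.O/XX
[XO/OO/XX/XO/.X] O move#5: (4,0):+0/XO/OO/XX/XO/OX*
[XO/OO/XX/XO/OX] end (terminal +0, X#6); searched ../OO/XX/../.X to 5

value(../OO/XX/../.X, O) = 0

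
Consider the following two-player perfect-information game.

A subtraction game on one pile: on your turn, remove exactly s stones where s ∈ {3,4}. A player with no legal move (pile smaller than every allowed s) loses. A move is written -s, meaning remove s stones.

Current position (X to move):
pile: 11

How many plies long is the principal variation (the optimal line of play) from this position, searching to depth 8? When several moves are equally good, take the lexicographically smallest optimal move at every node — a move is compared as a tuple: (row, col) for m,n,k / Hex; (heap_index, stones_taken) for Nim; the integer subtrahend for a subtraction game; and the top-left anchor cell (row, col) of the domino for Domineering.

PV length from [11]: 3 plies

ply 1, X at 11 | -3=+1→8*; -4=+1→7
ply 2, O at 8 | -3=-1→5*; -4=-1→4
ply 3, X at 5 | -3=+1→2*; -4=+1→1
ply 4: 2 is terminal -1 (O); from 11 depth 8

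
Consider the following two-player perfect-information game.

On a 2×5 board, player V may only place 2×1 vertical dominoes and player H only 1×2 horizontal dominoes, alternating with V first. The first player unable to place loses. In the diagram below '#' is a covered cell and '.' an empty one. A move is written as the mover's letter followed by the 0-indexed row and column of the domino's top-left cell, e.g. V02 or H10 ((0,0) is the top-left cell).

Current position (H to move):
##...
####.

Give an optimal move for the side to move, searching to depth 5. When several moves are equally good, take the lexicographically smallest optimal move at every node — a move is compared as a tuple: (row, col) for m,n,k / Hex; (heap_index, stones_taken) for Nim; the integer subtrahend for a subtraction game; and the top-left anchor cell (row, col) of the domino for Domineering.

ply 1, H at ##.../####. | H02=-1→####./####.; H03=+1→##.##/####.*
ply 2: ##.##/####. is terminal -1 (V); from ##.../####. depth 5

H's best at [##.../####.]: H03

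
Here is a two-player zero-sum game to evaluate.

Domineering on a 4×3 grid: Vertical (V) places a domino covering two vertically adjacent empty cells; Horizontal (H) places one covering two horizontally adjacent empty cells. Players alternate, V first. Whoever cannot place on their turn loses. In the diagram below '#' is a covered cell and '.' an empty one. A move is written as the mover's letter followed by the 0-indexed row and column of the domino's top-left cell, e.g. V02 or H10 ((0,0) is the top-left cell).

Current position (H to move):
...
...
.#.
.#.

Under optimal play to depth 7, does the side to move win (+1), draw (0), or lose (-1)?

value(.../.../.#./.#., H) = -1

[.../.../.#./.#.] H move#1: H00:-1/##./.../.#./.#.*, H01:-1/.##/.../.#./.#., H10:-1/.../##./.#./.#., H11:-1/.../.##/.#./.#.
[##./.../.#./.#.] V move#2: V02:+1/###/..#/.#./.#.*, V10:+1/##./#../##./.#., V12:+1/##./..#/.##/.#., V20:+1/##./.../##./##., V22:+1/##./.../.##/.##
[###/..#/.#./.#.] H move#3: H10:-1/###/###/.#./.#.*
[###/###/.#./.#.] V move#4: V20:+1/###/###/##./##.*, V22:+1/###/###/.##/.##
[###/###/##./##.] end (terminal -1, H#5); searched .../.../.#./.#. to 7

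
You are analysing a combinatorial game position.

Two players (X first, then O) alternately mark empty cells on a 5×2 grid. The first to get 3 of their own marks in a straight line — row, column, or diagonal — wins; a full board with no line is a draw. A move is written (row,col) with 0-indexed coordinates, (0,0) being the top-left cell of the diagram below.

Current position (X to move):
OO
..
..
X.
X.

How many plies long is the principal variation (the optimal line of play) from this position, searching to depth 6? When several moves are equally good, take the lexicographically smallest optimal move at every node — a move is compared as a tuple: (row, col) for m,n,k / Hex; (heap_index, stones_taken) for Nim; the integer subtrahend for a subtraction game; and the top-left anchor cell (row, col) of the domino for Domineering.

PV length from [OO/../../X./X.]: 1 ply

ply 1, X at OO/../../X./X. | (1,0)=+0→OO/X./../X./X.; (1,1)=+0→OO/.X/../X./X.; (2,0)=+1→OO/../X./X./X.*; (2,1)=+0→OO/../.X/X./X.; (3,1)=+0→OO/../../XX/X.; (4,1)=+0→OO/../../X./XX
ply 2: OO/../X./X./X. is terminal -1 (O); from OO/../../X./X. depth 6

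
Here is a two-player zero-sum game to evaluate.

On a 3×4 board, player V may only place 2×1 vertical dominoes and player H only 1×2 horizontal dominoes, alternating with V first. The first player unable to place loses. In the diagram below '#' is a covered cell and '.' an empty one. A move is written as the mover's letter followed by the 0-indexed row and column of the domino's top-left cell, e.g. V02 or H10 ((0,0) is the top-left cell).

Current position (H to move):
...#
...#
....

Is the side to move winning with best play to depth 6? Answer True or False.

H winning at [...#/...#/....]: True

[...#/...#/....] H move#1: H00:-1/##.#/...#/...., H01:-1/.###/...#/...., H10:+1/...#/##.#/....*, H11:+1/...#/.###/...., H20:-1/...#/...#/##.., H21:-1/...#/...#/.##., H22:-1/...#/...#/..##
[...#/##.#/....] V move#2: V02:-1/..##/####/....*, V12:-1/...#/####/..#.
[..##/####/....] H move#3: H00:+1/####/####/....*, H20:+1/..##/####/##.., H21:+1/..##/####/.##., H22:+1/..##/####/..##
[####/####/....] end (terminal -1, V#4); searched ...#/...#/.... to 6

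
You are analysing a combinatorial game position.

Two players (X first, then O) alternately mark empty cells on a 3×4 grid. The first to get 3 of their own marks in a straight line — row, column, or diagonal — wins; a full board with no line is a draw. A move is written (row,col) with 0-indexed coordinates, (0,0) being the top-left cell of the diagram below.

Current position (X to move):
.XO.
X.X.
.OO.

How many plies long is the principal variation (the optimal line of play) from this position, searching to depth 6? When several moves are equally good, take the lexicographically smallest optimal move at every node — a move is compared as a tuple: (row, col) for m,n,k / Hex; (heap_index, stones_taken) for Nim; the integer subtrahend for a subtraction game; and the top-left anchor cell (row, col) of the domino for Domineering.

PV length from [.XO./X.X./.OO.]: 1 ply

ply 1, X at .XO./X.X./.OO. | (0,0)=-1→XXO./X.X./.OO.; (0,3)=-1→.XOX/X.X./.OO.; (1,1)=+1→.XO./XXX./.OO.*; (1,3)=-1→.XO./X.XX/.OO.; (2,0)=-1→.XO./X.X./XOO.; (2,3)=+1→.XO./X.X./.OOX
ply 2: .XO./XXX./.OO. is terminal -1 (O); from .XO./X.X./.OO. depth 6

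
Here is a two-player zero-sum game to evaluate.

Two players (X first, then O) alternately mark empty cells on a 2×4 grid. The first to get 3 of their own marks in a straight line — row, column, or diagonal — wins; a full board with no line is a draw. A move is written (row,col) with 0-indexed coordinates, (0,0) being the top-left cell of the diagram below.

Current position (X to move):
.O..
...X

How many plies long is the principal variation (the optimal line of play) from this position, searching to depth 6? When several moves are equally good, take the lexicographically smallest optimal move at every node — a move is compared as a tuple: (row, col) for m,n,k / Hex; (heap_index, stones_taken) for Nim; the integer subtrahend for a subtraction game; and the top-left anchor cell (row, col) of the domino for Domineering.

[.O../...X] X move#1: (0,0):+0/XO../...X*, (0,2):+0/.OX./...X, (0,3):+0/.O.X/...X, (1,0):-1/.O../X..X, (1,1):+0/.O../.X.X, (1,2):+0/.O../..XX
[XO../...X] O move#2: (0,2):+0/XOO./...X*, (0,3):+0/XO.O/...X, (1,0):+0/XO../O..X, (1,1):+0/XO../.O.X, (1,2):+0/XO../..OX
[XOO./...X] X move#3: (0,3):+0/XOOX/...X*, (1,0):-1/XOO./X..X, (1,1):-1/XOO./.X.X, (1,2):-1/XOO./..XX
[XOOX/...X] O move#4: (1,0):+0/XOOX/O..X*, (1,1):+0/XOOX/.O.X, (1,2):+0/XOOX/..OX
[XOOX/O..X] X move#5: (1,1):+0/XOOX/OX.X*, (1,2):+0/XOOX/O.XX
[XOOX/OX.X] O move#6: (1,2):+0/XOOX/OXOX*
[XOOX/OXOX] end (terminal +0, X#7); searched .O../...X to 6

PV length from [.O../...X]: 6 plies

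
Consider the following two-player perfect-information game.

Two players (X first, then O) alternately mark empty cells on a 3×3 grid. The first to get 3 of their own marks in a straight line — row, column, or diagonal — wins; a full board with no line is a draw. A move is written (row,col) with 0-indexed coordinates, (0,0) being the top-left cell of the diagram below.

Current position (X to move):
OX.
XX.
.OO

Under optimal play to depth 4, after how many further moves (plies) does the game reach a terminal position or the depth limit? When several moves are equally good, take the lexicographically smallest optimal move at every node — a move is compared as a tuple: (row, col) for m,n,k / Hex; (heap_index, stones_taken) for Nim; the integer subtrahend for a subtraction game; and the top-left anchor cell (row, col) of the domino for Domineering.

ply 1, X at OX./XX./.OO | (0,2)=-1→OXX/XX./.OO; (1,2)=+1→OX./XXX/.OO*; (2,0)=+1→OX./XX./XOO
ply 2: OX./XXX/.OO is terminal -1 (O); from OX./XX./.OO depth 4

PV length from [OX./XX./.OO]: 1 ply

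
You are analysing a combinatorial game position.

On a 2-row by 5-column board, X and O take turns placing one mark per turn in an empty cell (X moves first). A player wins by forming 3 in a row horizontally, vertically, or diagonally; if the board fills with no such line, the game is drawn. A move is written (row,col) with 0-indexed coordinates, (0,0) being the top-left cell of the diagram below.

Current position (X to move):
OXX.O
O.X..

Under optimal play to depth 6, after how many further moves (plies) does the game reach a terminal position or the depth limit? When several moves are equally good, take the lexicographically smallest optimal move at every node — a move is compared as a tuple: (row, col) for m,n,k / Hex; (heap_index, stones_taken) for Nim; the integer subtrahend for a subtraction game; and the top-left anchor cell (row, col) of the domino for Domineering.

ply 1, X at OXX.O/O.X.. | (0,3)=+1→OXXXO/O.X..*; (1,1)=+1→OXX.O/OXX..; (1,3)=+1→OXX.O/O.XX.; (1,4)=+1→OXX.O/O.X.X
ply 2: OXXXO/O.X.. is terminal -1 (O); from OXX.O/O.X.. depth 6

PV length from [OXX.O/O.X..]: 1 ply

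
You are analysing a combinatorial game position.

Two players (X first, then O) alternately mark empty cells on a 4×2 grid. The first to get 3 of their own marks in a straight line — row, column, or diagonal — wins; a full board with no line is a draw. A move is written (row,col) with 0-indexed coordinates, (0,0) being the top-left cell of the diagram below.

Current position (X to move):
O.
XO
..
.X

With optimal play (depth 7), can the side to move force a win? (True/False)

X winning at [O./XO/../.X]: False

[O./XO/../.X] X move#1: (0,1):+0/OX/XO/../.X*, (2,0):+0/O./XO/X./.X, (2,1):+0/O./XO/.X/.X, (3,0):+0/O./XO/../XX
[OX/XO/../.X] O move#2: (2,0):+0/OX/XO/O./.X*, (2,1):+0/OX/XO/.O/.X, (3,0):+0/OX/XO/../OX
[OX/XO/O./.X] X move#3: (2,1):+0/OX/XO/OX/.X*, (3,0):+0/OX/XO/O./XX
[OX/XO/OX/.X] O move#4: (3,0):+0/OX/XO/OX/OX*
[OX/XO/OX/OX] end (terminal +0, X#5); searched O./XO/../.X to 7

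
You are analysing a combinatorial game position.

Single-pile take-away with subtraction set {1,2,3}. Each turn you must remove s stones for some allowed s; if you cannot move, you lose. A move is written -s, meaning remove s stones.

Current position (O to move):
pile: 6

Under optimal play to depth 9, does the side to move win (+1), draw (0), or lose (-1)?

ply 1, O at 6 | -1=-1→5; -2=+1→4*; -3=-1→3
ply 2, X at 4 | -1=-1→3*; -2=-1→2; -3=-1→1
ply 3, O at 3 | -1=-1→2; -2=-1→1; -3=+1→0*
ply 4: 0 is terminal -1 (X); from 6 depth 9

value(6, O) = +1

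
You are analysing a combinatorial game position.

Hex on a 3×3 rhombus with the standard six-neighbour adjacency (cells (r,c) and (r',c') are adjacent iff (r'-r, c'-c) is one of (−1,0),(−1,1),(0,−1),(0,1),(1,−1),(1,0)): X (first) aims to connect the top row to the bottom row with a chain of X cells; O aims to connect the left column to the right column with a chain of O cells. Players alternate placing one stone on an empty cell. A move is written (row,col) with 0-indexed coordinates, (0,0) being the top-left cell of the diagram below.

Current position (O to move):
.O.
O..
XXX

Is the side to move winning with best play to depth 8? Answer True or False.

[.O./O../XXX] O move#1: (0,0):-1/OO./O../XXX, (0,2):+1/.OO/O../XXX*, (1,1):+1/.O./OO./XXX, (1,2):+1/.O./O.O/XXX
[.OO/O../XXX] end (terminal -1, X#2); searched .O./O../XXX to 8

O winning at [.O./O../XXX]: True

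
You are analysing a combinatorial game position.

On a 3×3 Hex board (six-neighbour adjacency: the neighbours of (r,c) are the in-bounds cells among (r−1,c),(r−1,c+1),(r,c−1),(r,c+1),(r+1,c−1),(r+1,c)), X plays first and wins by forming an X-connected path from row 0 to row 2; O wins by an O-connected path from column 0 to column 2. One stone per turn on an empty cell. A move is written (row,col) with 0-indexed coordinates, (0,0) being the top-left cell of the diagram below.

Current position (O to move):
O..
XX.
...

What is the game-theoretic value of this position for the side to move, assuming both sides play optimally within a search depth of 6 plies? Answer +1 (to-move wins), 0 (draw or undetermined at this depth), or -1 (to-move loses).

p1 O@[O../XX./...]: (0,1)[OO./XX./...]-1* (0,2)[O.O/XX./...]-1 (1,2)[O../XXO/...]-1 (2,0)[O../XX./O..]-1 (2,1)[O../XX./.O.]-1 (2,2)[O../XX./..O]-1
p2 X@[OO./XX./...]: (0,2)[OOX/XX./...]+1* (1,2)[OO./XXX/...]-1 (2,0)[OO./XX./X..]-1 (2,1)[OO./XX./.X.]-1 (2,2)[OO./XX./..X]-1
p3 O@[OOX/XX./...]: (1,2)[OOX/XXO/...]-1* (2,0)[OOX/XX./O..]-1 (2,1)[OOX/XX./.O.]-1 (2,2)[OOX/XX./..O]-1
p4 X@[OOX/XXO/...]: (2,0)[OOX/XXO/X..]+1* (2,1)[OOX/XXO/.X.]+1 (2,2)[OOX/XXO/..X]+1
p5 O@[OOX/XXO/X..] terminal -1; root [O../XX./...] d6

value(O../XX./..., O) = -1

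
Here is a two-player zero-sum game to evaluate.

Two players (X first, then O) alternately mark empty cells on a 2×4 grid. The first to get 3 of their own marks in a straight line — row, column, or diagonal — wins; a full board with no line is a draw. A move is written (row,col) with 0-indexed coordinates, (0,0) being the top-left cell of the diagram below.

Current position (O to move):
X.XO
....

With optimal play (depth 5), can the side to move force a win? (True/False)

O winning at [X.XO/....]: False

[X.XO/....] O move#1: (0,1):+0/XOXO/....*, (1,0):-1/X.XO/O..., (1,1):-1/X.XO/.O.., (1,2):-1/X.XO/..O., (1,3):-1/X.XO/...O
[XOXO/....] X move#2: (1,0):+0/XOXO/X...*, (1,1):+0/XOXO/.X.., (1,2):+0/XOXO/..X., (1,3):+0/XOXO/...X
[XOXO/X...] O move#3: (1,1):+0/XOXO/XO..*, (1,2):+0/XOXO/X.O., (1,3):+0/XOXO/X..O
[XOXO/XO..] X move#4: (1,2):+0/XOXO/XOX.*, (1,3):+0/XOXO/XO.X
[XOXO/XOX.] O move#5: (1,3):+0/XOXO/XOXO*
[XOXO/XOXO] end (terminal +0, X#6); searched X.XO/.... to 5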